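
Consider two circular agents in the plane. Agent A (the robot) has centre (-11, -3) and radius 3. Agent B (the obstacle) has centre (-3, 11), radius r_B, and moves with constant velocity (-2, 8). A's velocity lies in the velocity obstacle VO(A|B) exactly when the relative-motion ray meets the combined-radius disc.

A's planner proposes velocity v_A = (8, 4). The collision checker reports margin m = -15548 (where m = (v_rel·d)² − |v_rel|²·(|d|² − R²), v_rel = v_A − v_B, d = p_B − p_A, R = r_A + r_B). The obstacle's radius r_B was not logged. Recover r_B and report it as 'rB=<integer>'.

m = -15548
d = (8, 14);  v_rel = (10, -4),  |v_rel|² = 116
v_rel×d = (10)·(14) − (-4)·(8) = 172
since m = R²·116 − 172²:  R² = (29584 + -15548) / 116 = 121
R = √121 = 11  ⇒  r_B = 11 − 3 = 8

rB=8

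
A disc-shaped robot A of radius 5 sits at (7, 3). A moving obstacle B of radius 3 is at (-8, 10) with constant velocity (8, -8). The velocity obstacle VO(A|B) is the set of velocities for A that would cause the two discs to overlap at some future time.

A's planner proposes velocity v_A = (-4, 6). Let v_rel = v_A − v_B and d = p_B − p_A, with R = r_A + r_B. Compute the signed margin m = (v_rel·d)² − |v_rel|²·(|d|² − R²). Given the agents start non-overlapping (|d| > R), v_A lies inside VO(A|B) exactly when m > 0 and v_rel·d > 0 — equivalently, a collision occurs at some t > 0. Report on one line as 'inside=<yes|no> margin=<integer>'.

d = (-15, 7),  |d|² = 274;  R = 5+3 = 8,  c = 274−8² = 210
v_rel = (-12, 14),  |v_rel|² = 340;  v_rel·d = (-12)·(-15) + (14)·(7) = 278
340·t² − 556·t + 210 = 0  ⇒  m = 278² − 340·210 = 5884
m = 5884 > 0,  v_rel·d = 278 > 0  ⇒  inside

inside=yes margin=5884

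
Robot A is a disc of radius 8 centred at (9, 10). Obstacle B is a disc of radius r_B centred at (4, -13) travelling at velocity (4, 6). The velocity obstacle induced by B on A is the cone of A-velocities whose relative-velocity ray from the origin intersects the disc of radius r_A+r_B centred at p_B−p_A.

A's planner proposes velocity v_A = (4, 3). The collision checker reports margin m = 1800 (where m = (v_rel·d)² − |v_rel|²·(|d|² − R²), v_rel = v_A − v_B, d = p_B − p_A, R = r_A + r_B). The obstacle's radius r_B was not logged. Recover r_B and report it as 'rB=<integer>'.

m = 1800
d = (-5, -23);  v_rel = (0, -3),  |v_rel|² = 9
v_rel×d = (0)·(-23) − (-3)·(-5) = -15
since m = R²·9 − (-15)²:  R² = (225 + 1800) / 9 = 225
R = √225 = 15  ⇒  r_B = 15 − 8 = 7

rB=7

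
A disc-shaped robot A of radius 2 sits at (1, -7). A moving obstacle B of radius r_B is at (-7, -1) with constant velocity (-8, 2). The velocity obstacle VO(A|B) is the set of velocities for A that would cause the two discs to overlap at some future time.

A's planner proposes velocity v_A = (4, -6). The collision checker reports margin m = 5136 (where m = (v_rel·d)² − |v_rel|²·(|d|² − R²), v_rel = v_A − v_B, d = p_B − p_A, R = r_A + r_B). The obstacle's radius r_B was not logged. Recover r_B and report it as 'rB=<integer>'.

m = 5136
d = (-8, 6);  v_rel = (12, -8),  |v_rel|² = 208
v_rel×d = (12)·(6) − (-8)·(-8) = 8
since m = R²·208 − 8²:  R² = (64 + 5136) / 208 = 25
R = √25 = 5  ⇒  r_B = 5 − 2 = 3

rB=3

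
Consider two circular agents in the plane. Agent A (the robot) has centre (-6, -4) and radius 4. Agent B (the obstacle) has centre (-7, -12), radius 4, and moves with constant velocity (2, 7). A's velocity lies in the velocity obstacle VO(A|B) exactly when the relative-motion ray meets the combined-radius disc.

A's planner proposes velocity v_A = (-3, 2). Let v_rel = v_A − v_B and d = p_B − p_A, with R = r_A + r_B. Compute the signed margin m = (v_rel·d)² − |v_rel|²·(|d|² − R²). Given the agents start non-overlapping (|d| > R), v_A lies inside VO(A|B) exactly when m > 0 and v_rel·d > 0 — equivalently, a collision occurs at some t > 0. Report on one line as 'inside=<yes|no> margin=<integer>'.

d = (-1, -8),  |d|² = 65;  R = 4+4 = 8,  c = 65−8² = 1
v_rel = (-5, -5),  |v_rel|² = 50;  v_rel·d = (-5)·(-1) + (-5)·(-8) = 45
50·t² − 90·t + 1 = 0  ⇒  m = 45² − 50·1 = 1975
m = 1975 > 0,  v_rel·d = 45 > 0  ⇒  inside

inside=yes margin=1975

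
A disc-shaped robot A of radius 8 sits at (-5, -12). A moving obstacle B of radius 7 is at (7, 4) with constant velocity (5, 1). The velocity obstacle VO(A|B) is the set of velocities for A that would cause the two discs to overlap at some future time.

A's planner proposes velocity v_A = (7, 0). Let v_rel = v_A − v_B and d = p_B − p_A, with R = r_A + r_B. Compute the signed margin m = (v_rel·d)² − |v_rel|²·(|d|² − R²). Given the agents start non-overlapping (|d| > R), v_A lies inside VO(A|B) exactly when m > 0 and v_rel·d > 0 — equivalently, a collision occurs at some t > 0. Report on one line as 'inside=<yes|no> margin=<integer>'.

d = (12, 16),  |d|² = 400;  R = 8+7 = 15,  c = 400−15² = 175
v_rel = (2, -1),  |v_rel|² = 5;  v_rel·d = (2)·(12) + (-1)·(16) = 8
5·t² − 16·t + 175 = 0  ⇒  m = 8² − 5·175 = -811
m = -811 < 0,  v_rel·d = 8 > 0  ⇒  outside

inside=no margin=-811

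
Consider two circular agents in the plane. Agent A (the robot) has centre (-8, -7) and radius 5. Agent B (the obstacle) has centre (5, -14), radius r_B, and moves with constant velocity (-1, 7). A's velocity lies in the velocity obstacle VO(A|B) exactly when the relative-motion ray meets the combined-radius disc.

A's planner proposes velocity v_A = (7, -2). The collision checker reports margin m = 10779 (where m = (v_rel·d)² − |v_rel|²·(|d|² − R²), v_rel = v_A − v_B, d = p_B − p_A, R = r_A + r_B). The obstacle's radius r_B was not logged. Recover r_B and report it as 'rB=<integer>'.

m = 10779
d = (13, -7);  v_rel = (8, -9),  |v_rel|² = 145
v_rel×d = (8)·(-7) − (-9)·(13) = 61
since m = R²·145 − 61²:  R² = (3721 + 10779) / 145 = 100
R = √100 = 10  ⇒  r_B = 10 − 5 = 5

rB=5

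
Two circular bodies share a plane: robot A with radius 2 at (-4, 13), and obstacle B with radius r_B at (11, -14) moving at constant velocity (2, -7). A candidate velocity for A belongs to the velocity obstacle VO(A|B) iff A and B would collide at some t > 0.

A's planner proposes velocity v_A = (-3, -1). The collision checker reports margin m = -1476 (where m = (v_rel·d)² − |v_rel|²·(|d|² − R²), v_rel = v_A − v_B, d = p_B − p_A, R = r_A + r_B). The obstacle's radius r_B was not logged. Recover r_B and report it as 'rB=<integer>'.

m = -1476
d = (15, -27);  v_rel = (-5, 6),  |v_rel|² = 61
v_rel×d = (-5)·(-27) − (6)·(15) = 45
since m = R²·61 − 45²:  R² = (2025 + -1476) / 61 = 9
R = √9 = 3  ⇒  r_B = 3 − 2 = 1

rB=1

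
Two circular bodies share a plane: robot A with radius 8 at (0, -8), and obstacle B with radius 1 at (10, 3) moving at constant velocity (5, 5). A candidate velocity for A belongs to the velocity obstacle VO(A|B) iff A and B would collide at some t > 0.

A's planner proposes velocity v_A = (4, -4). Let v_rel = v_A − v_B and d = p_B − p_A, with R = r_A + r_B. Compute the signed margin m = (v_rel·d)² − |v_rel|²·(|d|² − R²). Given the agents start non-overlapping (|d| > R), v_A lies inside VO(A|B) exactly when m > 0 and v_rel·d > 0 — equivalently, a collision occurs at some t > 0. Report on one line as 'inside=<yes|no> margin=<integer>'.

d = (10, 11),  |d|² = 221;  R = 8+1 = 9,  c = 221−9² = 140
v_rel = (-1, -9),  |v_rel|² = 82;  v_rel·d = (-1)·(10) + (-9)·(11) = -109
82·t² + 218·t + 140 = 0  ⇒  m = (-109)² − 82·140 = 401
m = 401 > 0,  v_rel·d = -109 < 0  ⇒  outside

inside=no margin=401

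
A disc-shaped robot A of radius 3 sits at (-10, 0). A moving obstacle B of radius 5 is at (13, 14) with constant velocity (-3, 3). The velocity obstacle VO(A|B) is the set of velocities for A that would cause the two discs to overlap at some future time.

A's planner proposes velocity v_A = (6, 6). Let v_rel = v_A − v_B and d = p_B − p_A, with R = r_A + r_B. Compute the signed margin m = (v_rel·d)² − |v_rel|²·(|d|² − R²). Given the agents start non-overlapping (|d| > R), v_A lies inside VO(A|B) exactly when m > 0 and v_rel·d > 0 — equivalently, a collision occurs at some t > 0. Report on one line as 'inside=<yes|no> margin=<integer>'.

d = (23, 14),  |d|² = 725;  R = 3+5 = 8,  c = 725−8² = 661
v_rel = (9, 3),  |v_rel|² = 90;  v_rel·d = (9)·(23) + (3)·(14) = 249
90·t² − 498·t + 661 = 0  ⇒  m = 249² − 90·661 = 2511
m = 2511 > 0,  v_rel·d = 249 > 0  ⇒  inside

inside=yes margin=2511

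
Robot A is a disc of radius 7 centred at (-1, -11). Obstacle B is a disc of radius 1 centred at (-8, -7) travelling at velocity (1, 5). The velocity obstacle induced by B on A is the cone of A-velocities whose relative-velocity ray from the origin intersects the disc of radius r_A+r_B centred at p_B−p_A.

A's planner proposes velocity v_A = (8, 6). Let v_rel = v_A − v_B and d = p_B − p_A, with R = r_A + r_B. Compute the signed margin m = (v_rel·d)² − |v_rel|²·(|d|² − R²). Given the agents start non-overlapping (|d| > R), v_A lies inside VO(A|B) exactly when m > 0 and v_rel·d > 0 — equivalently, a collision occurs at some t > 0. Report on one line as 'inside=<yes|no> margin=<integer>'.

d = (-7, 4),  |d|² = 65;  R = 7+1 = 8,  c = 65−8² = 1
v_rel = (7, 1),  |v_rel|² = 50;  v_rel·d = (7)·(-7) + (1)·(4) = -45
50·t² + 90·t + 1 = 0  ⇒  m = (-45)² − 50·1 = 1975
m = 1975 > 0,  v_rel·d = -45 < 0  ⇒  outside

inside=no margin=1975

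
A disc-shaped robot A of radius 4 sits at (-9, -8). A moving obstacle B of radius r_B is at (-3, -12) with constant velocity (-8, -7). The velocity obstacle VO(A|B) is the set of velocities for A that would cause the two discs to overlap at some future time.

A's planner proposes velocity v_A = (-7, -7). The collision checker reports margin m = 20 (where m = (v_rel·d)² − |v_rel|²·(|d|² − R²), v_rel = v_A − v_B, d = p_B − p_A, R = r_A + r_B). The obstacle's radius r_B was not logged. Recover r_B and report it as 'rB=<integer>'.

m = 20
d = (6, -4);  v_rel = (1, 0),  |v_rel|² = 1
v_rel×d = (1)·(-4) − (0)·(6) = -4
since m = R²·1 − (-4)²:  R² = (16 + 20) / 1 = 36
R = √36 = 6  ⇒  r_B = 6 − 4 = 2

rB=2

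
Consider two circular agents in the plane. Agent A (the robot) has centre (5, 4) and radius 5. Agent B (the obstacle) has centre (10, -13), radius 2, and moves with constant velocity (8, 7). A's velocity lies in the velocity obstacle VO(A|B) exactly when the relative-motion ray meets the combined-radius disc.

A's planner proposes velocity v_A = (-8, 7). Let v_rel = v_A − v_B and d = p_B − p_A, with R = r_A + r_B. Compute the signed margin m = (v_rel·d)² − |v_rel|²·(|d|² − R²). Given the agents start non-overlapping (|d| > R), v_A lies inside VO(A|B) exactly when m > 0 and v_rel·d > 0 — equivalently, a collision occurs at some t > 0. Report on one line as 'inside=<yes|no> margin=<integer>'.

d = (5, -17),  |d|² = 314;  R = 5+2 = 7,  c = 314−7² = 265
v_rel = (-16, 0),  |v_rel|² = 256;  v_rel·d = (-16)·(5) + (0)·(-17) = -80
256·t² + 160·t + 265 = 0  ⇒  m = (-80)² − 256·265 = -61440
m = -61440 < 0,  v_rel·d = -80 < 0  ⇒  outside

inside=no margin=-61440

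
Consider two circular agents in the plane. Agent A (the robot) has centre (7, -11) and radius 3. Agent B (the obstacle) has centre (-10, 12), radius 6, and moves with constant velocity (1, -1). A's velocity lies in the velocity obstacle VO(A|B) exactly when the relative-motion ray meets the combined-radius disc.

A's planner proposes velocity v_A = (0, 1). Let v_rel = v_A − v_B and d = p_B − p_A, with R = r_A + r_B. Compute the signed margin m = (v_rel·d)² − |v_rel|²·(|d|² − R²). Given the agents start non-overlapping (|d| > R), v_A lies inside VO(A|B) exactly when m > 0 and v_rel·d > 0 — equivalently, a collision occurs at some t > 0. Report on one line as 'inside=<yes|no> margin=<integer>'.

d = (-17, 23),  |d|² = 818;  R = 3+6 = 9,  c = 818−9² = 737
v_rel = (-1, 2),  |v_rel|² = 5;  v_rel·d = (-1)·(-17) + (2)·(23) = 63
5·t² − 126·t + 737 = 0  ⇒  m = 63² − 5·737 = 284
m = 284 > 0,  v_rel·d = 63 > 0  ⇒  inside

inside=yes margin=284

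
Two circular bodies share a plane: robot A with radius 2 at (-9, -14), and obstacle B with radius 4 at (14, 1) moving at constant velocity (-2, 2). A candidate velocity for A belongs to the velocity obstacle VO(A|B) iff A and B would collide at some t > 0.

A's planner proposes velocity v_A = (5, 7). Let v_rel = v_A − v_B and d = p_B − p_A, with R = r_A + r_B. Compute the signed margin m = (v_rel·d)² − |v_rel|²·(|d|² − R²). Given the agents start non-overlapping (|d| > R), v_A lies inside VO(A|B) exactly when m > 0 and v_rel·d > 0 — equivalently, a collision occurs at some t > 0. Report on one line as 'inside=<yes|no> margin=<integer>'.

d = (23, 15),  |d|² = 754;  R = 2+4 = 6,  c = 754−6² = 718
v_rel = (7, 5),  |v_rel|² = 74;  v_rel·d = (7)·(23) + (5)·(15) = 236
74·t² − 472·t + 718 = 0  ⇒  m = 236² − 74·718 = 2564
m = 2564 > 0,  v_rel·d = 236 > 0  ⇒  inside

inside=yes margin=2564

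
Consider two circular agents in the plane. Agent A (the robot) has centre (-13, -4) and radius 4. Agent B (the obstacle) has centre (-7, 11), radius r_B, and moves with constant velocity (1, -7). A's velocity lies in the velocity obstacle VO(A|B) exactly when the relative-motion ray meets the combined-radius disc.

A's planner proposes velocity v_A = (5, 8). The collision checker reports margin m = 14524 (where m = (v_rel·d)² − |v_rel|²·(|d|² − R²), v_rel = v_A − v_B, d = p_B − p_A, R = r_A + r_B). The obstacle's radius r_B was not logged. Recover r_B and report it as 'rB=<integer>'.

m = 14524
d = (6, 15);  v_rel = (4, 15),  |v_rel|² = 241
v_rel×d = (4)·(15) − (15)·(6) = -30
since m = R²·241 − (-30)²:  R² = (900 + 14524) / 241 = 64
R = √64 = 8  ⇒  r_B = 8 − 4 = 4

rB=4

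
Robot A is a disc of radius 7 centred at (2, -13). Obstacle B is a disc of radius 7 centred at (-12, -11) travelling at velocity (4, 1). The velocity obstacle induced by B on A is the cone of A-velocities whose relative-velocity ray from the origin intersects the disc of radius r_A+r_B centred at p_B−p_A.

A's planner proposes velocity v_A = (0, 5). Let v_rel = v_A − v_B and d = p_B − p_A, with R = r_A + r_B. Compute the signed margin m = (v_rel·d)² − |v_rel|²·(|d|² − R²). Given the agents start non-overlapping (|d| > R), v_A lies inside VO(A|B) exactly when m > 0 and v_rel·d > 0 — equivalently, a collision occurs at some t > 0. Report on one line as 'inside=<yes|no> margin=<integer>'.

d = (-14, 2),  |d|² = 200;  R = 7+7 = 14,  c = 200−14² = 4
v_rel = (-4, 4),  |v_rel|² = 32;  v_rel·d = (-4)·(-14) + (4)·(2) = 64
32·t² − 128·t + 4 = 0  ⇒  m = 64² − 32·4 = 3968
m = 3968 > 0,  v_rel·d = 64 > 0  ⇒  inside

inside=yes margin=3968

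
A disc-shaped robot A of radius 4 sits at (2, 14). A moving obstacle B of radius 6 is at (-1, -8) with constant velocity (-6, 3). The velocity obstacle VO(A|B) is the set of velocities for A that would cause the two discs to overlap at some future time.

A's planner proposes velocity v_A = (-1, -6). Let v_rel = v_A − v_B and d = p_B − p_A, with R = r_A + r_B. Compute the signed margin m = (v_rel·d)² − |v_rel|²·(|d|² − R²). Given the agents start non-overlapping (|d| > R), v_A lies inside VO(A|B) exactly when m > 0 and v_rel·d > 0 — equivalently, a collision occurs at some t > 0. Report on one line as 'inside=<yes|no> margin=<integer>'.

d = (-3, -22),  |d|² = 493;  R = 4+6 = 10,  c = 493−10² = 393
v_rel = (5, -9),  |v_rel|² = 106;  v_rel·d = (5)·(-3) + (-9)·(-22) = 183
106·t² − 366·t + 393 = 0  ⇒  m = 183² − 106·393 = -8169
m = -8169 < 0,  v_rel·d = 183 > 0  ⇒  outside

inside=no margin=-8169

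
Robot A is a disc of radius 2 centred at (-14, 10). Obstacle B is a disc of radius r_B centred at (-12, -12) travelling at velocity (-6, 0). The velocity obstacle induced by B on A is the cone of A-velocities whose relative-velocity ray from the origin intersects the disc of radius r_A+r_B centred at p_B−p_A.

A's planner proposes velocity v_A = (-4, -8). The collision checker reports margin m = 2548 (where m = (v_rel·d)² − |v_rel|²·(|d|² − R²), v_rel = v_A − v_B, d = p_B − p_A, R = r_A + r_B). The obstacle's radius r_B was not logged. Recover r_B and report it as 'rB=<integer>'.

m = 2548
d = (2, -22);  v_rel = (2, -8),  |v_rel|² = 68
v_rel×d = (2)·(-22) − (-8)·(2) = -28
since m = R²·68 − (-28)²:  R² = (784 + 2548) / 68 = 49
R = √49 = 7  ⇒  r_B = 7 − 2 = 5

rB=5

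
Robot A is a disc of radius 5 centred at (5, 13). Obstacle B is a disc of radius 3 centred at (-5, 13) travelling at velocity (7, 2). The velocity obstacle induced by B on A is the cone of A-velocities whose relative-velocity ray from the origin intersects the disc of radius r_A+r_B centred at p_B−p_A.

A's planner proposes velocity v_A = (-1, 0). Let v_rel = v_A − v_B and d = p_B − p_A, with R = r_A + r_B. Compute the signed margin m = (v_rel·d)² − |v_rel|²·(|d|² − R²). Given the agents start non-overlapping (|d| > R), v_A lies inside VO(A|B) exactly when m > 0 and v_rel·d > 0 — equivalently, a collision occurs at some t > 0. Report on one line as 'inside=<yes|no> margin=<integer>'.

d = (-10, 0),  |d|² = 100;  R = 5+3 = 8,  c = 100−8² = 36
v_rel = (-8, -2),  |v_rel|² = 68;  v_rel·d = (-8)·(-10) + (-2)·(0) = 80
68·t² − 160·t + 36 = 0  ⇒  m = 80² − 68·36 = 3952
m = 3952 > 0,  v_rel·d = 80 > 0  ⇒  inside

inside=yes margin=3952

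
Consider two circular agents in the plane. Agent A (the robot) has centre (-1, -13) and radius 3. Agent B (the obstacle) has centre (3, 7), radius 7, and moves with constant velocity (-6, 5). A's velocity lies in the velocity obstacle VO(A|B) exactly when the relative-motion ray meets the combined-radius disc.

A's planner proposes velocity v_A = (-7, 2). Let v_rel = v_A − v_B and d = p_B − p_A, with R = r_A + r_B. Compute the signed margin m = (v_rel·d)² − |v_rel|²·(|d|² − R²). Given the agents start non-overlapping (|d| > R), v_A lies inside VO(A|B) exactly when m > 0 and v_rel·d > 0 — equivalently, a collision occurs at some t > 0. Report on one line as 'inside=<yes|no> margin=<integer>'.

d = (4, 20),  |d|² = 416;  R = 3+7 = 10,  c = 416−10² = 316
v_rel = (-1, -3),  |v_rel|² = 10;  v_rel·d = (-1)·(4) + (-3)·(20) = -64
10·t² + 128·t + 316 = 0  ⇒  m = (-64)² − 10·316 = 936
m = 936 > 0,  v_rel·d = -64 < 0  ⇒  outside

inside=no margin=936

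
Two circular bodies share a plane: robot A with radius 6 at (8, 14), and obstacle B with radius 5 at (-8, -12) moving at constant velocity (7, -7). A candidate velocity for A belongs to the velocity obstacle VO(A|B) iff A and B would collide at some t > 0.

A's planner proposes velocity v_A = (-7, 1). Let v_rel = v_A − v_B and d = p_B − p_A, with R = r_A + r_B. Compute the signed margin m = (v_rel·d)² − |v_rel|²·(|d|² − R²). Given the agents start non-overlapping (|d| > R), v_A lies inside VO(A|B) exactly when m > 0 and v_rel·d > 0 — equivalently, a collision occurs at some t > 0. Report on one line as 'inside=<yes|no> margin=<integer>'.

d = (-16, -26),  |d|² = 932;  R = 6+5 = 11,  c = 932−11² = 811
v_rel = (-14, 8),  |v_rel|² = 260;  v_rel·d = (-14)·(-16) + (8)·(-26) = 16
260·t² − 32·t + 811 = 0  ⇒  m = 16² − 260·811 = -210604
m = -210604 < 0,  v_rel·d = 16 > 0  ⇒  outside

inside=no margin=-210604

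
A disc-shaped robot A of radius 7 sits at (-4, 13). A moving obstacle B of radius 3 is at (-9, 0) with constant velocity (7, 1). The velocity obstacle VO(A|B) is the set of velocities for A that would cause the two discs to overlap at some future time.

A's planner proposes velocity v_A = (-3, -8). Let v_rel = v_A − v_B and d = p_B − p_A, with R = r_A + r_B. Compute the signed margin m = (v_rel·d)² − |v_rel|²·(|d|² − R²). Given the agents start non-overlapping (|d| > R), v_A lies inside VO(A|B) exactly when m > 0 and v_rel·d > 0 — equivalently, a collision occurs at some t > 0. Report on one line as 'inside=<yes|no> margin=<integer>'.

d = (-5, -13),  |d|² = 194;  R = 7+3 = 10,  c = 194−10² = 94
v_rel = (-10, -9),  |v_rel|² = 181;  v_rel·d = (-10)·(-5) + (-9)·(-13) = 167
181·t² − 334·t + 94 = 0  ⇒  m = 167² − 181·94 = 10875
m = 10875 > 0,  v_rel·d = 167 > 0  ⇒  inside

inside=yes margin=10875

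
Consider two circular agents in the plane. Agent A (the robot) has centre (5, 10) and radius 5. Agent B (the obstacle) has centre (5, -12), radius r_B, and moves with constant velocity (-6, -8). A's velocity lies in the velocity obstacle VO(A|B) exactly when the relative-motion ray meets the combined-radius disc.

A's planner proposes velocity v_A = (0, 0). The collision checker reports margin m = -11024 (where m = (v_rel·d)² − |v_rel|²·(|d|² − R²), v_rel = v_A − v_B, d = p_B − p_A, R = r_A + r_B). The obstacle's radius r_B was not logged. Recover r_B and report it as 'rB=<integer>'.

m = -11024
d = (0, -22);  v_rel = (6, 8),  |v_rel|² = 100
v_rel×d = (6)·(-22) − (8)·(0) = -132
since m = R²·100 − (-132)²:  R² = (17424 + -11024) / 100 = 64
R = √64 = 8  ⇒  r_B = 8 − 5 = 3

rB=3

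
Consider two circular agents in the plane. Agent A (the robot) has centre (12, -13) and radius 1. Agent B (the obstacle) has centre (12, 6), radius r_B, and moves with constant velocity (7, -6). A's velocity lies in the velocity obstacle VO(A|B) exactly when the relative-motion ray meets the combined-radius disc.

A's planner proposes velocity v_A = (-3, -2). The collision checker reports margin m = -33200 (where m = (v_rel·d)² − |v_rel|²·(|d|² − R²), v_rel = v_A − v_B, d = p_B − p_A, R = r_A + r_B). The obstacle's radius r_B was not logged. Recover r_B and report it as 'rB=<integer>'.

m = -33200
d = (0, 19);  v_rel = (-10, 4),  |v_rel|² = 116
v_rel×d = (-10)·(19) − (4)·(0) = -190
since m = R²·116 − (-190)²:  R² = (36100 + -33200) / 116 = 25
R = √25 = 5  ⇒  r_B = 5 − 1 = 4

rB=4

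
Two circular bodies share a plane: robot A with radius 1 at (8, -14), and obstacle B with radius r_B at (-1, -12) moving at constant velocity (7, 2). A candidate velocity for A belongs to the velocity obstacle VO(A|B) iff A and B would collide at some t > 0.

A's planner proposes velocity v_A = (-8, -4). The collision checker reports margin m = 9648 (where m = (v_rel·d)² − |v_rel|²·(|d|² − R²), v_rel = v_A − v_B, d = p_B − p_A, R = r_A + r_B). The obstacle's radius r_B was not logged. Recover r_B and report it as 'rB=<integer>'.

m = 9648
d = (-9, 2);  v_rel = (-15, -6),  |v_rel|² = 261
v_rel×d = (-15)·(2) − (-6)·(-9) = -84
since m = R²·261 − (-84)²:  R² = (7056 + 9648) / 261 = 64
R = √64 = 8  ⇒  r_B = 8 − 1 = 7

rB=7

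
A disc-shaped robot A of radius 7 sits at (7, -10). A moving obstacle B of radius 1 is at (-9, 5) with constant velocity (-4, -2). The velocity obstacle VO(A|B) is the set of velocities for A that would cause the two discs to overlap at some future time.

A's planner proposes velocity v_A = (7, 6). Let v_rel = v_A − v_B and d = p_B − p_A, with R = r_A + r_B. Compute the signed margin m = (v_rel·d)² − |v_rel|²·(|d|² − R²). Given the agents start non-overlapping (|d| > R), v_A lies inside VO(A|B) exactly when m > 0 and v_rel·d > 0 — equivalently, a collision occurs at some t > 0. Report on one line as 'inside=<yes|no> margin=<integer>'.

d = (-16, 15),  |d|² = 481;  R = 7+1 = 8,  c = 481−8² = 417
v_rel = (11, 8),  |v_rel|² = 185;  v_rel·d = (11)·(-16) + (8)·(15) = -56
185·t² + 112·t + 417 = 0  ⇒  m = (-56)² − 185·417 = -74009
m = -74009 < 0,  v_rel·d = -56 < 0  ⇒  outside

inside=no margin=-74009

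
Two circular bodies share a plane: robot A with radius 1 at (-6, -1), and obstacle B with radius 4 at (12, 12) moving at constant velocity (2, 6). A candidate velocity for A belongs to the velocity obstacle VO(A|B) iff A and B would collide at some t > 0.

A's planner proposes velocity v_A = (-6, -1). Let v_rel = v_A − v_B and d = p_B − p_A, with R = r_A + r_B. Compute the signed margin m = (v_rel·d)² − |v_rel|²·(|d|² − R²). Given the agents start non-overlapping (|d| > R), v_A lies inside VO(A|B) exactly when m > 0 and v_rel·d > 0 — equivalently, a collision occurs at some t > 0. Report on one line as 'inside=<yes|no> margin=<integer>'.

d = (18, 13),  |d|² = 493;  R = 1+4 = 5,  c = 493−5² = 468
v_rel = (-8, -7),  |v_rel|² = 113;  v_rel·d = (-8)·(18) + (-7)·(13) = -235
113·t² + 470·t + 468 = 0  ⇒  m = (-235)² − 113·468 = 2341
m = 2341 > 0,  v_rel·d = -235 < 0  ⇒  outside

inside=no margin=2341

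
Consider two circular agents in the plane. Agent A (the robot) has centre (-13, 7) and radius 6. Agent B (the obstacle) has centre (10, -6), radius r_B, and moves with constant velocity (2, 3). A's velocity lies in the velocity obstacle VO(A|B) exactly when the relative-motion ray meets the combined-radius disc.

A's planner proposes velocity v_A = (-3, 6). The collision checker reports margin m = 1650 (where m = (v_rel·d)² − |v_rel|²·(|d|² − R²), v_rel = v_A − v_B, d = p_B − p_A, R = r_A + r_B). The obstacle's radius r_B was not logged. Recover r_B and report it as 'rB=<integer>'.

m = 1650
d = (23, -13);  v_rel = (-5, 3),  |v_rel|² = 34
v_rel×d = (-5)·(-13) − (3)·(23) = -4
since m = R²·34 − (-4)²:  R² = (16 + 1650) / 34 = 49
R = √49 = 7  ⇒  r_B = 7 − 6 = 1

rB=1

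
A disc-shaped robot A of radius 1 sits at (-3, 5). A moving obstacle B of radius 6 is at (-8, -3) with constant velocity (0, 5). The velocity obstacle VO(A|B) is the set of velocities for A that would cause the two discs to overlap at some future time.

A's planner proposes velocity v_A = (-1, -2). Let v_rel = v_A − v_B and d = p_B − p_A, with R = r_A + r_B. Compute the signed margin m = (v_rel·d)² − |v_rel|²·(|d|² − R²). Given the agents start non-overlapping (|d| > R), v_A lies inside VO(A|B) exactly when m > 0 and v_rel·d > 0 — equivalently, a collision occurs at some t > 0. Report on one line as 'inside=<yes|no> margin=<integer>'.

d = (-5, -8),  |d|² = 89;  R = 1+6 = 7,  c = 89−7² = 40
v_rel = (-1, -7),  |v_rel|² = 50;  v_rel·d = (-1)·(-5) + (-7)·(-8) = 61
50·t² − 122·t + 40 = 0  ⇒  m = 61² − 50·40 = 1721
m = 1721 > 0,  v_rel·d = 61 > 0  ⇒  inside

inside=yes margin=1721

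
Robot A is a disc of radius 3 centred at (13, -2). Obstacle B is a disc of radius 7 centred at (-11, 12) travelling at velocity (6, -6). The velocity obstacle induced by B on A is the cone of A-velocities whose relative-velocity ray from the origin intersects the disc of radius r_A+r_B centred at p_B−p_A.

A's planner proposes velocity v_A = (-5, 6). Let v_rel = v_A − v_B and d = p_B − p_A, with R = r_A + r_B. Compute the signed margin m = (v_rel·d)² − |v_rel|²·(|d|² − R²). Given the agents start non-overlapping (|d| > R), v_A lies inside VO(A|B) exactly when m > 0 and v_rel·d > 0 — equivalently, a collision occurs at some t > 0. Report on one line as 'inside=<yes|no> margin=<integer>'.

d = (-24, 14),  |d|² = 772;  R = 3+7 = 10,  c = 772−10² = 672
v_rel = (-11, 12),  |v_rel|² = 265;  v_rel·d = (-11)·(-24) + (12)·(14) = 432
265·t² − 864·t + 672 = 0  ⇒  m = 432² − 265·672 = 8544
m = 8544 > 0,  v_rel·d = 432 > 0  ⇒  inside

inside=yes margin=8544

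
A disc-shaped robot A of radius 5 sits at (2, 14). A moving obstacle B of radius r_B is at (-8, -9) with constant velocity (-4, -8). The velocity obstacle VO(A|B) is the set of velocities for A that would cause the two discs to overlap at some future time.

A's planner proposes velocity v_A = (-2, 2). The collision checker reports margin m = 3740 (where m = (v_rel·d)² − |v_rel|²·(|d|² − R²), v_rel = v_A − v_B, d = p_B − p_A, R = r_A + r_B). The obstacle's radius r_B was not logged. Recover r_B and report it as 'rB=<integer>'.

m = 3740
d = (-10, -23);  v_rel = (2, 10),  |v_rel|² = 104
v_rel×d = (2)·(-23) − (10)·(-10) = 54
since m = R²·104 − 54²:  R² = (2916 + 3740) / 104 = 64
R = √64 = 8  ⇒  r_B = 8 − 5 = 3

rB=3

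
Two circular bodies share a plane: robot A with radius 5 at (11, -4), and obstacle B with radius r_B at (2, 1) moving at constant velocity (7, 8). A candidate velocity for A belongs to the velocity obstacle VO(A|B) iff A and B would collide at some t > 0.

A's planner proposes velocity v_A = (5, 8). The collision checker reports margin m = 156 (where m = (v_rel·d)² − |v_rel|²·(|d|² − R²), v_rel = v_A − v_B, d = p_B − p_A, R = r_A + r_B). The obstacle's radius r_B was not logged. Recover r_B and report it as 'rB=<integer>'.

m = 156
d = (-9, 5);  v_rel = (-2, 0),  |v_rel|² = 4
v_rel×d = (-2)·(5) − (0)·(-9) = -10
since m = R²·4 − (-10)²:  R² = (100 + 156) / 4 = 64
R = √64 = 8  ⇒  r_B = 8 − 5 = 3

rB=3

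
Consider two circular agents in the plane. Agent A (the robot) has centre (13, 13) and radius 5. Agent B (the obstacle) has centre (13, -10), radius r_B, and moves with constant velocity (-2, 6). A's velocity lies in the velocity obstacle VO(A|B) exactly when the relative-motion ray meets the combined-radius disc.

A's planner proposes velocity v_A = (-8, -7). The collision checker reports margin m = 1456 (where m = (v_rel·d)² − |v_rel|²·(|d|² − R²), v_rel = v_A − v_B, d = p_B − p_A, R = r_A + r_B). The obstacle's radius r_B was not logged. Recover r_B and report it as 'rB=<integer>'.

m = 1456
d = (0, -23);  v_rel = (-6, -13),  |v_rel|² = 205
v_rel×d = (-6)·(-23) − (-13)·(0) = 138
since m = R²·205 − 138²:  R² = (19044 + 1456) / 205 = 100
R = √100 = 10  ⇒  r_B = 10 − 5 = 5

rB=5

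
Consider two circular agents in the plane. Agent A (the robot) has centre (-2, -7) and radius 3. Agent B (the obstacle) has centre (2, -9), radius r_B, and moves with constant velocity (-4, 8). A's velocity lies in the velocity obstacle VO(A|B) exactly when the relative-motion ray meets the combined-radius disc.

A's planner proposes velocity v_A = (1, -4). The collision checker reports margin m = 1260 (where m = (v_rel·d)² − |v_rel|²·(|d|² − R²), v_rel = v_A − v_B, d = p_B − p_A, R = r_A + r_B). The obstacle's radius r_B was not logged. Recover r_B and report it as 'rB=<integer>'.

m = 1260
d = (4, -2);  v_rel = (5, -12),  |v_rel|² = 169
v_rel×d = (5)·(-2) − (-12)·(4) = 38
since m = R²·169 − 38²:  R² = (1444 + 1260) / 169 = 16
R = √16 = 4  ⇒  r_B = 4 − 3 = 1

rB=1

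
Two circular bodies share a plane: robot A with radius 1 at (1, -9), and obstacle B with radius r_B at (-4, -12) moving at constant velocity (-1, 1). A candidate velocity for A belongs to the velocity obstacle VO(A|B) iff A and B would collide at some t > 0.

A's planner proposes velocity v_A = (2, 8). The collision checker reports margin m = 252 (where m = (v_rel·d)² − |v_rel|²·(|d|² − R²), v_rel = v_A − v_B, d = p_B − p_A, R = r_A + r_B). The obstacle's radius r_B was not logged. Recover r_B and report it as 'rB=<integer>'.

m = 252
d = (-5, -3);  v_rel = (3, 7),  |v_rel|² = 58
v_rel×d = (3)·(-3) − (7)·(-5) = 26
since m = R²·58 − 26²:  R² = (676 + 252) / 58 = 16
R = √16 = 4  ⇒  r_B = 4 − 1 = 3

rB=3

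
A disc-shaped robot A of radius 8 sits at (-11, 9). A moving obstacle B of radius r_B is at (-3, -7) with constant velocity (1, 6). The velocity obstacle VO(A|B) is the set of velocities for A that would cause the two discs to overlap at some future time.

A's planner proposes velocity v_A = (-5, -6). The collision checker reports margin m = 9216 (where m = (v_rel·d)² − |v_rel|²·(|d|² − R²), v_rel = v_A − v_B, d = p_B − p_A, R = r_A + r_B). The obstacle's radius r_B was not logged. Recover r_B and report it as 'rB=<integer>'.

m = 9216
d = (8, -16);  v_rel = (-6, -12),  |v_rel|² = 180
v_rel×d = (-6)·(-16) − (-12)·(8) = 192
since m = R²·180 − 192²:  R² = (36864 + 9216) / 180 = 256
R = √256 = 16  ⇒  r_B = 16 − 8 = 8

rB=8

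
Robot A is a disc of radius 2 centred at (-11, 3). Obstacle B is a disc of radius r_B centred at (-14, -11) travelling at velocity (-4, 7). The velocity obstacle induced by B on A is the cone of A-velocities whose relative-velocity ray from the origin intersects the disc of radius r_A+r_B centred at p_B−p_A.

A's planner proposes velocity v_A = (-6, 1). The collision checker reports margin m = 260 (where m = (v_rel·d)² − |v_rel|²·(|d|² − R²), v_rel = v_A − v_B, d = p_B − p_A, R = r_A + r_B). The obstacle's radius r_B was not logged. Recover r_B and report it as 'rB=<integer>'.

m = 260
d = (-3, -14);  v_rel = (-2, -6),  |v_rel|² = 40
v_rel×d = (-2)·(-14) − (-6)·(-3) = 10
since m = R²·40 − 10²:  R² = (100 + 260) / 40 = 9
R = √9 = 3  ⇒  r_B = 3 − 2 = 1

rB=1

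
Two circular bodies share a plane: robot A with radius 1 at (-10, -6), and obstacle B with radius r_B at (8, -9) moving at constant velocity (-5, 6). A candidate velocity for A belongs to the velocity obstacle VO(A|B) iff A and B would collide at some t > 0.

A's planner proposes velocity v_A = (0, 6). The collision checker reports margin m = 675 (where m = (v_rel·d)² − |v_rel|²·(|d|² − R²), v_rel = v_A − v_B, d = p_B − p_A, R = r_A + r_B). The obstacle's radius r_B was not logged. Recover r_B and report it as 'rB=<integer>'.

m = 675
d = (18, -3);  v_rel = (5, 0),  |v_rel|² = 25
v_rel×d = (5)·(-3) − (0)·(18) = -15
since m = R²·25 − (-15)²:  R² = (225 + 675) / 25 = 36
R = √36 = 6  ⇒  r_B = 6 − 1 = 5

rB=5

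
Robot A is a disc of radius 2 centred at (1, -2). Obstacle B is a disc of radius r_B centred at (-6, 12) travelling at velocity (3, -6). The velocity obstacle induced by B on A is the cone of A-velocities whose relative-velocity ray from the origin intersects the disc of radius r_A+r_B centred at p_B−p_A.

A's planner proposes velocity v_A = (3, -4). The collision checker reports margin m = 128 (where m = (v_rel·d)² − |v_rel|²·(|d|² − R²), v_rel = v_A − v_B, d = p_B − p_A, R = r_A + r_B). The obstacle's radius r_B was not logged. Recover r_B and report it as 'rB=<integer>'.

m = 128
d = (-7, 14);  v_rel = (0, 2),  |v_rel|² = 4
v_rel×d = (0)·(14) − (2)·(-7) = 14
since m = R²·4 − 14²:  R² = (196 + 128) / 4 = 81
R = √81 = 9  ⇒  r_B = 9 − 2 = 7

rB=7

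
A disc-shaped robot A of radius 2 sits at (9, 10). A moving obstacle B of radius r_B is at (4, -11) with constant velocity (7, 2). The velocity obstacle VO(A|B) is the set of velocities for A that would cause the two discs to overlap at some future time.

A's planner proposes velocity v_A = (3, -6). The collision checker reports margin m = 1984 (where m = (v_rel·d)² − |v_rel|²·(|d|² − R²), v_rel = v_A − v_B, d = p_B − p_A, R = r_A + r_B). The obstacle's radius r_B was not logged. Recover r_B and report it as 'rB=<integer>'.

m = 1984
d = (-5, -21);  v_rel = (-4, -8),  |v_rel|² = 80
v_rel×d = (-4)·(-21) − (-8)·(-5) = 44
since m = R²·80 − 44²:  R² = (1936 + 1984) / 80 = 49
R = √49 = 7  ⇒  r_B = 7 − 2 = 5

rB=5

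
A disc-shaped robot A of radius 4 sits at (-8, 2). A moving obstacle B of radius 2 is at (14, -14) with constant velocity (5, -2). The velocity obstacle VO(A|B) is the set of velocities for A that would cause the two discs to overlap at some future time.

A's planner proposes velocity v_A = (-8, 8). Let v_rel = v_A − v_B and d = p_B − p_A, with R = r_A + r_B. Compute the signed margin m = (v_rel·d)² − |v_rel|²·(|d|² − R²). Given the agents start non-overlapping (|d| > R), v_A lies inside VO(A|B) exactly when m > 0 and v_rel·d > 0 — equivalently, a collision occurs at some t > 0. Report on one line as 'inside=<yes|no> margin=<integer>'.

d = (22, -16),  |d|² = 740;  R = 4+2 = 6,  c = 740−6² = 704
v_rel = (-13, 10),  |v_rel|² = 269;  v_rel·d = (-13)·(22) + (10)·(-16) = -446
269·t² + 892·t + 704 = 0  ⇒  m = (-446)² − 269·704 = 9540
m = 9540 > 0,  v_rel·d = -446 < 0  ⇒  outside

inside=no margin=9540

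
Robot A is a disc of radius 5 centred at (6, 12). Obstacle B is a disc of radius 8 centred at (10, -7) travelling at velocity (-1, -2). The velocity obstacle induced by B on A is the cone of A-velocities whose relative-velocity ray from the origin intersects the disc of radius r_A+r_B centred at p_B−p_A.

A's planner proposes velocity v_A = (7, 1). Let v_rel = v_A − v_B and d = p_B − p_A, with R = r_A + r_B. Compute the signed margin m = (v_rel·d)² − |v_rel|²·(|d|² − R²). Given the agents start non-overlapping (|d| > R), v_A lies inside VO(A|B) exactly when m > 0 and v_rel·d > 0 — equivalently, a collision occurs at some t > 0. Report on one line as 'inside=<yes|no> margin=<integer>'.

d = (4, -19),  |d|² = 377;  R = 5+8 = 13,  c = 377−13² = 208
v_rel = (8, 3),  |v_rel|² = 73;  v_rel·d = (8)·(4) + (3)·(-19) = -25
73·t² + 50·t + 208 = 0  ⇒  m = (-25)² − 73·208 = -14559
m = -14559 < 0,  v_rel·d = -25 < 0  ⇒  outside

inside=no margin=-14559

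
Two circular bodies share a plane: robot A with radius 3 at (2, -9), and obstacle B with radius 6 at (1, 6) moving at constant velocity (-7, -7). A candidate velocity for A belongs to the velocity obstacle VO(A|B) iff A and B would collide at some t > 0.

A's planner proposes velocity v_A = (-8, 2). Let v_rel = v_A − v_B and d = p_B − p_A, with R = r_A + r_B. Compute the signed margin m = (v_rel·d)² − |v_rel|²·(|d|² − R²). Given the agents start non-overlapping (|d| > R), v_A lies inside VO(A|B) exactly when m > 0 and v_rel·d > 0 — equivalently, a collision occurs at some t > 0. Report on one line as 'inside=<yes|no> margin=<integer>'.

d = (-1, 15),  |d|² = 226;  R = 3+6 = 9,  c = 226−9² = 145
v_rel = (-1, 9),  |v_rel|² = 82;  v_rel·d = (-1)·(-1) + (9)·(15) = 136
82·t² − 272·t + 145 = 0  ⇒  m = 136² − 82·145 = 6606
m = 6606 > 0,  v_rel·d = 136 > 0  ⇒  inside

inside=yes margin=6606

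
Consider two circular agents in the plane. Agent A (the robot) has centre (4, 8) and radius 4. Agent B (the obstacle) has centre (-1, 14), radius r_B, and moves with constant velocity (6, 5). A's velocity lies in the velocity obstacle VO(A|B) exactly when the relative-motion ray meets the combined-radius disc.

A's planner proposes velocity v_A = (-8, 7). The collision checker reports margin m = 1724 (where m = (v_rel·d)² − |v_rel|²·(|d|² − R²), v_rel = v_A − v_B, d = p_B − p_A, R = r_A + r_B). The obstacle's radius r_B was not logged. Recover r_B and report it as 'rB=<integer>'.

m = 1724
d = (-5, 6);  v_rel = (-14, 2),  |v_rel|² = 200
v_rel×d = (-14)·(6) − (2)·(-5) = -74
since m = R²·200 − (-74)²:  R² = (5476 + 1724) / 200 = 36
R = √36 = 6  ⇒  r_B = 6 − 4 = 2

rB=2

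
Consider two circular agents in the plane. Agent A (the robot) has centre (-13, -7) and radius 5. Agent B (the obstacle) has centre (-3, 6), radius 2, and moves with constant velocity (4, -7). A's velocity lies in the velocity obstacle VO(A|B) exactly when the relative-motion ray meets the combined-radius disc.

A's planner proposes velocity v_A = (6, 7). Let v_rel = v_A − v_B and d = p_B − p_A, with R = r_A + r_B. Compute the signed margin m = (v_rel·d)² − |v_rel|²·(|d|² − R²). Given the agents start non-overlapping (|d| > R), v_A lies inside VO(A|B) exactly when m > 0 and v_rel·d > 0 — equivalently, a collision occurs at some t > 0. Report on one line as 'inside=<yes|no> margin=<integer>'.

d = (10, 13),  |d|² = 269;  R = 5+2 = 7,  c = 269−7² = 220
v_rel = (2, 14),  |v_rel|² = 200;  v_rel·d = (2)·(10) + (14)·(13) = 202
200·t² − 404·t + 220 = 0  ⇒  m = 202² − 200·220 = -3196
m = -3196 < 0,  v_rel·d = 202 > 0  ⇒  outside

inside=no margin=-3196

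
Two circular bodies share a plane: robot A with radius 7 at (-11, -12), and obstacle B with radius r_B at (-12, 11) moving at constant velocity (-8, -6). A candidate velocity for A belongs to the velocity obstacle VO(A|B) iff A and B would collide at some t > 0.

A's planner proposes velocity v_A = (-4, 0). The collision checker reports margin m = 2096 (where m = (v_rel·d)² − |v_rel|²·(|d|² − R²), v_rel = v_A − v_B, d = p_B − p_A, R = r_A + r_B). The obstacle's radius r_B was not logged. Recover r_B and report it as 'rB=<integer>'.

m = 2096
d = (-1, 23);  v_rel = (4, 6),  |v_rel|² = 52
v_rel×d = (4)·(23) − (6)·(-1) = 98
since m = R²·52 − 98²:  R² = (9604 + 2096) / 52 = 225
R = √225 = 15  ⇒  r_B = 15 − 7 = 8

rB=8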